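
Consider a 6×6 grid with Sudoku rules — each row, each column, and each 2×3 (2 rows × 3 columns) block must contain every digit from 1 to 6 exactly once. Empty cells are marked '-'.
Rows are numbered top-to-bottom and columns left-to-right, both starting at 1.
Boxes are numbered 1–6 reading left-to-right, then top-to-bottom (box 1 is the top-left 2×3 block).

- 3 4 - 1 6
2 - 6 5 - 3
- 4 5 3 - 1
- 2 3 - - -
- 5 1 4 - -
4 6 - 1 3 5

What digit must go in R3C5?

2

Cell R3C5 itself could take any of {2, 6} by direct elimination.
Consider where 2 can go in row 3.
R3C1 is out (column 1 already has a 2).
So the only cell in row 3 that can hold 2 is R3C5.
Therefore R3C5 = 2.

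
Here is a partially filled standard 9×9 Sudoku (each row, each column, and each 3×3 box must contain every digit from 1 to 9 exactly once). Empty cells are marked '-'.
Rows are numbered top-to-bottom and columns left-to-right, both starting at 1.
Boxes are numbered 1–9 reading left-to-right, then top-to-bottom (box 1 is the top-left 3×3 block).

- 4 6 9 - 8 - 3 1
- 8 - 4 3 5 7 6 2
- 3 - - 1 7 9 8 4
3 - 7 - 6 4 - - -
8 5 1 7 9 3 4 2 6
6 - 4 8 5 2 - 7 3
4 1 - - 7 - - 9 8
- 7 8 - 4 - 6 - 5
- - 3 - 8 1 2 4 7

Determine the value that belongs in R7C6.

Row 7 already contains {1, 4, 7, 8, 9}.
Column 6 already contains {1, 2, 3, 4, 5, 7, 8}.
Its 3×3 block (box 8) already contains {1, 4, 7, 8}.
The only value from 1–9 not eliminated is 6, so R7C6 = 6.

6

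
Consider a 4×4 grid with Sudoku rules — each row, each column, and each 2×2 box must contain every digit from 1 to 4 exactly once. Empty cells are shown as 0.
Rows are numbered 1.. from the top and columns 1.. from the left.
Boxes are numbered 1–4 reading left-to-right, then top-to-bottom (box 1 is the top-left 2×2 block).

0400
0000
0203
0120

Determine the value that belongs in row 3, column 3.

1

Cell row 3, column 3 itself could take any of {1, 4} by direct elimination.
Consider where 1 can go in row 3.
row 3, column 1 is out (box 3 already has a 1).
So the only cell in row 3 that can hold 1 is row 3, column 3.
Therefore row 3, column 3 = 1.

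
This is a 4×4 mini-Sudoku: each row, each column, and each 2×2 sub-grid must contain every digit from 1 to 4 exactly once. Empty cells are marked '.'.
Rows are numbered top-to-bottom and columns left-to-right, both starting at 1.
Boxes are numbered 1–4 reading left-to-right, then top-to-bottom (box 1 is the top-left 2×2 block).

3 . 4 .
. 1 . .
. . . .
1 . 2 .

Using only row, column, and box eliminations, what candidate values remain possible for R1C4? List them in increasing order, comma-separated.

1,2

Row 1 already contains {3, 4}.
Column 4 already contains {}.
Its 2×2 block (box 2) already contains {4}.
Removing those from 1–4 leaves {1, 2} as the candidates for R1C4.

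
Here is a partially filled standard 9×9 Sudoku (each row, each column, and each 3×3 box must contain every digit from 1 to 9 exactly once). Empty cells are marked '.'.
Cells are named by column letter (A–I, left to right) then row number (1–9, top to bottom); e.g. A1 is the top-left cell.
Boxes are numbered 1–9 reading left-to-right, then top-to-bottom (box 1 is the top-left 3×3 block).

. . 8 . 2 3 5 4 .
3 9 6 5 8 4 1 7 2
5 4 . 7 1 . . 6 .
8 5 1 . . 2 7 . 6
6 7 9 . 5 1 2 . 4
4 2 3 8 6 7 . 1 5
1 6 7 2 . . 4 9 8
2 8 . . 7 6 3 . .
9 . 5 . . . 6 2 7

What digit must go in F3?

Row 3 already contains {1, 4, 5, 6, 7}.
Column F already contains {1, 2, 3, 4, 6, 7}.
Its 3×3 block (box 2) already contains {1, 2, 3, 4, 5, 7, 8}.
The only value from 1–9 not eliminated is 9, so F3 = 9.

9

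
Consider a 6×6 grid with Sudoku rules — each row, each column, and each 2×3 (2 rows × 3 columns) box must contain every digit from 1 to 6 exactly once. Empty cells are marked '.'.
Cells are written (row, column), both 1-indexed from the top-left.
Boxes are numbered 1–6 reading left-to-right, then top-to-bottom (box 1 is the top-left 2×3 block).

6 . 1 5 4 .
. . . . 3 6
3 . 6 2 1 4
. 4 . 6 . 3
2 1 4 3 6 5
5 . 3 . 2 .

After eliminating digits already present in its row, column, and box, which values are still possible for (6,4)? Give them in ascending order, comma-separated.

1,4

Row 6 already contains {2, 3, 5}.
Column 4 already contains {2, 3, 5, 6}.
Its 2×3 block (box 6) already contains {2, 3, 5, 6}.
Removing those from 1–6 leaves {1, 4} as the candidates for (6,4).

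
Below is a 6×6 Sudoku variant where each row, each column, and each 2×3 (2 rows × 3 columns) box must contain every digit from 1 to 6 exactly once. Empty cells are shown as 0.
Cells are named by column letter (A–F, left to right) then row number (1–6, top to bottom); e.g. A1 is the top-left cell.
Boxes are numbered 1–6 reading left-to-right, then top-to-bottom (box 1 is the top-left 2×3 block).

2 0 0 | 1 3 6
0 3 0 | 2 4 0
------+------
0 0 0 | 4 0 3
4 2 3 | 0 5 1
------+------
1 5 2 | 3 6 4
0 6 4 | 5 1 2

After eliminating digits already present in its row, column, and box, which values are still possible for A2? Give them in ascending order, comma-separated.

5,6

Row 2 already contains {2, 3, 4}.
Column A already contains {1, 2, 4}.
Its 2×3 block (box 1) already contains {2, 3}.
Removing those from 1–6 leaves {5, 6} as the candidates for A2.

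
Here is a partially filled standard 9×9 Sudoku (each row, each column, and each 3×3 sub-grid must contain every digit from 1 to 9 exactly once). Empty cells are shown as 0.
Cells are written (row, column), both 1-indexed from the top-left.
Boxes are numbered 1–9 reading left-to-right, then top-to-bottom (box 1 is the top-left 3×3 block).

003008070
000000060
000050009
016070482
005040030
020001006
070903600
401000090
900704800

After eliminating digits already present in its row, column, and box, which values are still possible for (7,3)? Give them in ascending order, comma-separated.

Row 7 already contains {3, 6, 7, 9}.
Column 3 already contains {1, 3, 5, 6}.
Its 3×3 block (box 7) already contains {1, 4, 7, 9}.
Removing those from 1–9 leaves {2, 8} as the candidates for (7,3).

2,8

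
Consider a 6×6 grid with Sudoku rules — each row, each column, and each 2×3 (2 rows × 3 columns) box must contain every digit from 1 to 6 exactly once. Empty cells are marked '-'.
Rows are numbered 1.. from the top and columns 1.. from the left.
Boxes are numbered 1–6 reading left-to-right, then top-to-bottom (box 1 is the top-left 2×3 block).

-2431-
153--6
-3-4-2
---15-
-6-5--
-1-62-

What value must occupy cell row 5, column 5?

Cell row 5, column 5 itself could take any of {3, 4} by direct elimination.
Consider where 3 can go in column 5.
row 2, column 5 is out (row 2 already has a 3).
row 3, column 5 is out (row 3 already has a 3).
So the only cell in column 5 that can hold 3 is row 5, column 5.
Therefore row 5, column 5 = 3.

3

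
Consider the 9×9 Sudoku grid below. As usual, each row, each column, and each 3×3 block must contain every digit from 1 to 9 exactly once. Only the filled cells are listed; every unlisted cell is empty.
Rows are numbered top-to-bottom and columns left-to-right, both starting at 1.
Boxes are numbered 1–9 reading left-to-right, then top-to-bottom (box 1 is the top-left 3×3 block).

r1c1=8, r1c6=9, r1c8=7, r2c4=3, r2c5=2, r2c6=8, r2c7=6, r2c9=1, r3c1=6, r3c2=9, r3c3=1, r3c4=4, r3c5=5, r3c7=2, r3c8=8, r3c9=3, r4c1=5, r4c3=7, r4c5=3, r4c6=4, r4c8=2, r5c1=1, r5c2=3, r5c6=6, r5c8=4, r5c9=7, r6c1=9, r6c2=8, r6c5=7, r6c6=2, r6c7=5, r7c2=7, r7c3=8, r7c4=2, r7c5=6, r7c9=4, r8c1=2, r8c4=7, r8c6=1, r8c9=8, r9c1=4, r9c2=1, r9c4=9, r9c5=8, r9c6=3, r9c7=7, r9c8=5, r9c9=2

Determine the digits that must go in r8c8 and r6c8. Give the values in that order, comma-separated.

For r8c8:
  Consider where 6 can go in box 9.
  r7c7 is out (row 7 already has a 6).
  r7c8 is out (row 7 already has a 6).
  r8c7 is out (column 7 already has a 6).
  So the only cell in box 9 that can hold 6 is r8c8.
  So r8c8 = 6.
For r6c8:
  Consider where 3 can go in box 6.
  r4c7 is out (row 4 already has a 3).
  r4c9 is out (row 4 already has a 3).
  r5c7 is out (row 5 already has a 3).
  r6c9 is out (column 9 already has a 3).
  So the only cell in box 6 that can hold 3 is r6c8.
  So r6c8 = 3.

6,3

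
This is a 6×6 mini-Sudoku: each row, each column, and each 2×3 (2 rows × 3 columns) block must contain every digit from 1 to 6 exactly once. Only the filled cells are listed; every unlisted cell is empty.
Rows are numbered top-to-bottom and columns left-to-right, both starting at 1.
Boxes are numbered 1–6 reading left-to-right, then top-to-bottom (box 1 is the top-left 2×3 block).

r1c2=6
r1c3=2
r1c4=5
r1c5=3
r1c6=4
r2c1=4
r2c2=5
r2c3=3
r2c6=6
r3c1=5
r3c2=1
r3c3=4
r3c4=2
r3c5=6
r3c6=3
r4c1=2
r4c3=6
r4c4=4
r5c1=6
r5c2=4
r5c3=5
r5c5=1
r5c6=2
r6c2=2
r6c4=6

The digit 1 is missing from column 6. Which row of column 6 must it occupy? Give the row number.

Consider where 1 can go in column 6.
r6c6 is out (box 6 already has a 1).
So the only cell in column 6 that can hold 1 is r4c6.
That is row 4.

4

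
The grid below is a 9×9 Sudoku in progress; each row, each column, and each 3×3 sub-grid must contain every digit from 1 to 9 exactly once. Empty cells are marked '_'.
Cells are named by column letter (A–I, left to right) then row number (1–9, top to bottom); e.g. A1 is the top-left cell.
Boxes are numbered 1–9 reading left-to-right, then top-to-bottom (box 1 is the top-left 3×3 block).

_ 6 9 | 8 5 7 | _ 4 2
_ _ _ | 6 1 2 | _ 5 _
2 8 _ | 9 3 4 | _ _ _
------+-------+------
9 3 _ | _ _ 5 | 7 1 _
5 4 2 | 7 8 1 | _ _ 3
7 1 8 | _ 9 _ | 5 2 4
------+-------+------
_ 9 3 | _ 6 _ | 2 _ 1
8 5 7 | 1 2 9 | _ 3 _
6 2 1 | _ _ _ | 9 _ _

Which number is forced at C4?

6

Row 4 already contains {1, 3, 5, 7, 9}.
Column C already contains {1, 2, 3, 7, 8, 9}.
Its 3×3 block (box 4) already contains {1, 2, 3, 4, 5, 7, 8, 9}.
The only value from 1–9 not eliminated is 6, so C4 = 6.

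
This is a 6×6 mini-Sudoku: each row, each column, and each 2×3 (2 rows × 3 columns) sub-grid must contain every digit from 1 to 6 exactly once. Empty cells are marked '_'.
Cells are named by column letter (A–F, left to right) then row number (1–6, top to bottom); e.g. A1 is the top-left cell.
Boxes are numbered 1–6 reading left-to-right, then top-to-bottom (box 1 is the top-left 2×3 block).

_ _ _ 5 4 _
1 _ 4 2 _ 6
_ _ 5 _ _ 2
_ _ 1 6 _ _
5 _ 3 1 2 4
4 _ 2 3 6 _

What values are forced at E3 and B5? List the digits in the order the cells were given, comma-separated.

For E3:
  Consider where 1 can go in column E.
  E2 is out (row 2 already has a 1).
  E4 is out (row 4 already has a 1).
  So the only cell in column E that can hold 1 is E3.
  So E3 = 1.
For B5:
  Row 5 already contains {1, 2, 3, 4, 5}.
  Column B already contains {}.
  Its 2×3 block (box 5) already contains {2, 3, 4, 5}.
  The only value from 1–6 not eliminated is 6, so B5 = 6.

1,6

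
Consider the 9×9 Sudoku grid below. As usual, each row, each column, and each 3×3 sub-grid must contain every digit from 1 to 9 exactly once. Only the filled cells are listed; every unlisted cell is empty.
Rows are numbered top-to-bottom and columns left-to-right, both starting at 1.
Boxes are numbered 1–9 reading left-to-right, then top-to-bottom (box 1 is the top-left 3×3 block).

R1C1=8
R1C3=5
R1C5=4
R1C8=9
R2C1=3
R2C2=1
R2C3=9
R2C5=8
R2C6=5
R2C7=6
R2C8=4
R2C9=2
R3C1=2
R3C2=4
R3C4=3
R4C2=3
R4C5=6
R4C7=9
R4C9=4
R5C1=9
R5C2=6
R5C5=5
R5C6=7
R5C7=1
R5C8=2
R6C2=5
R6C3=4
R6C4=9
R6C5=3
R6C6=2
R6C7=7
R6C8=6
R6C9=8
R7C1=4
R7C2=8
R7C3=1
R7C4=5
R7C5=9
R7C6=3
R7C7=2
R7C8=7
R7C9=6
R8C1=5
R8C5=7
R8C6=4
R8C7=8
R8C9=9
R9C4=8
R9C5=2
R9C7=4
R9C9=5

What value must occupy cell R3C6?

9

Cell R3C6 itself could take any of {1, 6, 9} by direct elimination.
Consider where 9 can go in column 6.
R1C6 is out (row 1 already has a 9).
R4C6 is out (row 4 already has a 9).
R9C6 is out (box 8 already has a 9).
So the only cell in column 6 that can hold 9 is R3C6.
Therefore R3C6 = 9.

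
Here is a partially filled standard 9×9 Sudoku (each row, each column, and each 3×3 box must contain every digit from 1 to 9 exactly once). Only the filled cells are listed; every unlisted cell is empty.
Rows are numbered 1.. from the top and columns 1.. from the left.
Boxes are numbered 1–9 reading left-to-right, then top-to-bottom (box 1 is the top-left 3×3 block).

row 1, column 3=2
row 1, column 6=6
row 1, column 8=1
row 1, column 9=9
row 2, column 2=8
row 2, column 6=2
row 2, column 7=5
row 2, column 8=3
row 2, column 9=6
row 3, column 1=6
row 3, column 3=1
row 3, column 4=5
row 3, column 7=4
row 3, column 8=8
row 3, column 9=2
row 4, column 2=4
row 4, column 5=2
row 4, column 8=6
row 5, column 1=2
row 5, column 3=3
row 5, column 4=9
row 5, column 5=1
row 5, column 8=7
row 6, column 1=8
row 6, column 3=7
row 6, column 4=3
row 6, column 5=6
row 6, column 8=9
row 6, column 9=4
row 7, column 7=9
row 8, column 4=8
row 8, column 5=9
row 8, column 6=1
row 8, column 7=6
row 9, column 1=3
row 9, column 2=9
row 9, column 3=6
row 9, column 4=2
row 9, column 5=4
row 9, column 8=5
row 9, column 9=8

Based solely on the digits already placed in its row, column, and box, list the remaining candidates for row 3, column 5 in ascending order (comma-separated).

3,7

Row 3 already contains {1, 2, 4, 5, 6, 8}.
Column 5 already contains {1, 2, 4, 6, 9}.
Its 3×3 block (box 2) already contains {2, 5, 6}.
Removing those from 1–9 leaves {3, 7} as the candidates for row 3, column 5.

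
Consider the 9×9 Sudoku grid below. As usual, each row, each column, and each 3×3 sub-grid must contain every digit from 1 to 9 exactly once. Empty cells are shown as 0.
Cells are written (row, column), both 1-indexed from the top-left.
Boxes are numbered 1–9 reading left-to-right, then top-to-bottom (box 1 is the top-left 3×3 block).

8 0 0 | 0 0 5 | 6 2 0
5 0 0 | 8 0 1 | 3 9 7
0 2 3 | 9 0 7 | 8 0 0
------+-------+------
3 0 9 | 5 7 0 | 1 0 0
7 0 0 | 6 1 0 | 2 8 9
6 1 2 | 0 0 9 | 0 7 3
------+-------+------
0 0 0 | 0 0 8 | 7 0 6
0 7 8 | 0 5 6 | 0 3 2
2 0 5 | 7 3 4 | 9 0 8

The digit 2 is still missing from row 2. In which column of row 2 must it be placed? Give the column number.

Consider where 2 can go in row 2.
(2,2) is out (column 2 already has a 2).
(2,3) is out (column 3 already has a 2).
So the only cell in row 2 that can hold 2 is (2,5).
That is column 5.

5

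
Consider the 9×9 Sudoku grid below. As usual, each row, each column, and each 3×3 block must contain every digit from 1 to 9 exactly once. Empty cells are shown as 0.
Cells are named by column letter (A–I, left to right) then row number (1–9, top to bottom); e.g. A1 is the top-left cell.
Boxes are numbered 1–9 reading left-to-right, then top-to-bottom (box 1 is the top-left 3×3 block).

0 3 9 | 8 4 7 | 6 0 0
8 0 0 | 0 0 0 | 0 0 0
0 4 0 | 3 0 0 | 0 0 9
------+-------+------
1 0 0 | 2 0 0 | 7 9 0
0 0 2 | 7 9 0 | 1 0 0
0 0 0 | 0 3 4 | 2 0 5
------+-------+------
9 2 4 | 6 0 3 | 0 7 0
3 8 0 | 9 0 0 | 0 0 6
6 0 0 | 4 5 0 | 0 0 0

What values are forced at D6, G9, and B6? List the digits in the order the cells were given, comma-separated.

1,9,9

For D6:
  Row 6 already contains {2, 3, 4, 5}.
  Column D already contains {2, 3, 4, 6, 7, 8, 9}.
  Its 3×3 block (box 5) already contains {2, 3, 4, 7, 9}.
  The only value from 1–9 not eliminated is 1, so D6 = 1.
For G9:
  Consider where 9 can go in box 9.
  G7 is out (row 7 already has a 9). I7 is out (row 7 already has a 9). G8 is out (row 8 already has a 9). H8 is out (row 8 already has a 9). The remaining empty cells in box 9 are similarly blocked.
  So the only cell in box 9 that can hold 9 is G9.
  So G9 = 9.
For B6:
  Consider where 9 can go in row 6.
  A6 is out (column A already has a 9).
  C6 is out (column C already has a 9).
  D6 is out (column D already has a 9).
  H6 is out (column H already has a 9).
  So the only cell in row 6 that can hold 9 is B6.
  So B6 = 9.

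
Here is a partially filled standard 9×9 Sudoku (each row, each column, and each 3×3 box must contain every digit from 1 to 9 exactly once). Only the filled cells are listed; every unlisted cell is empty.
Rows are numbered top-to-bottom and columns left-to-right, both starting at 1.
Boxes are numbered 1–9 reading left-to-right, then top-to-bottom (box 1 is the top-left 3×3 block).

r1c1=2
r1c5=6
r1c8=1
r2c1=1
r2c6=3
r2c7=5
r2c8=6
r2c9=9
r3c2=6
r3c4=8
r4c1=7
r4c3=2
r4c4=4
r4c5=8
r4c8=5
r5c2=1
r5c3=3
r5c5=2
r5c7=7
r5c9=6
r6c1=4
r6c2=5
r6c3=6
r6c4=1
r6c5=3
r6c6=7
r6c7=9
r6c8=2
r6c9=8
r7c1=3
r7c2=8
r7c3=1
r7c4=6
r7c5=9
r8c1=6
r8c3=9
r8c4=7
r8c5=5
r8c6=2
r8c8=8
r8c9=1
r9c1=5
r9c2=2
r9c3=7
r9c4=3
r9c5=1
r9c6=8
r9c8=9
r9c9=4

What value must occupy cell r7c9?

5

Cell r7c9 itself could take any of {2, 5, 7} by direct elimination.
Consider where 5 can go in row 7.
r7c6 is out (box 8 already has a 5).
r7c7 is out (column 7 already has a 5).
r7c8 is out (column 8 already has a 5).
So the only cell in row 7 that can hold 5 is r7c9.
Therefore r7c9 = 5.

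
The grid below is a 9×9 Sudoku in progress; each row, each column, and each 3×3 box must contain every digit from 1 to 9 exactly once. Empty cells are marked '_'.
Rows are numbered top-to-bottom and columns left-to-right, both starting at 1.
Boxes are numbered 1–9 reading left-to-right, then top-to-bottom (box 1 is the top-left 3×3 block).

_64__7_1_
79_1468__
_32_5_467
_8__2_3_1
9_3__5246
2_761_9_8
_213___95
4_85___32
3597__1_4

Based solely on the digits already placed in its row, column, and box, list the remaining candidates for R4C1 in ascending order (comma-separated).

Row 4 already contains {1, 2, 3, 8}.
Column 1 already contains {2, 3, 4, 7, 9}.
Its 3×3 block (box 4) already contains {2, 3, 7, 8, 9}.
Removing those from 1–9 leaves {5, 6} as the candidates for R4C1.

5,6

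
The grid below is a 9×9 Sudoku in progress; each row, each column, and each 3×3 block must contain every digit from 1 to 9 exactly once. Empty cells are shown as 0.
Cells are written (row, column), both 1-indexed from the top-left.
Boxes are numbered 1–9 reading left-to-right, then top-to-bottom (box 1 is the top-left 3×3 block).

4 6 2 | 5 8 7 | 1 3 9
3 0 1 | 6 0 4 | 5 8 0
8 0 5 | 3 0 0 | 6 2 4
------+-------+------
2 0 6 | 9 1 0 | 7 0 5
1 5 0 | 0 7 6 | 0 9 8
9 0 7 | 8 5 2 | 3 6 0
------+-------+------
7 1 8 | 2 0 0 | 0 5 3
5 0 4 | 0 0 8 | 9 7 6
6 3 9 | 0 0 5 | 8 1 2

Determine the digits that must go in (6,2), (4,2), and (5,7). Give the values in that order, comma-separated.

For (6,2):
  Row 6 already contains {2, 3, 5, 6, 7, 8, 9}.
  Column 2 already contains {1, 3, 5, 6}.
  Its 3×3 block (box 4) already contains {1, 2, 5, 6, 7, 9}.
  The only value from 1–9 not eliminated is 4, so (6,2) = 4.
For (4,2):
  Consider where 8 can go in column 2.
  (2,2) is out (row 2 already has a 8).
  (3,2) is out (row 3 already has a 8).
  (6,2) is out (row 6 already has a 8).
  (8,2) is out (row 8 already has a 8).
  So the only cell in column 2 that can hold 8 is (4,2).
  So (4,2) = 8.
For (5,7):
  Consider where 2 can go in column 7.
  (7,7) is out (row 7 already has a 2).
  So the only cell in column 7 that can hold 2 is (5,7).
  So (5,7) = 2.

4,8,2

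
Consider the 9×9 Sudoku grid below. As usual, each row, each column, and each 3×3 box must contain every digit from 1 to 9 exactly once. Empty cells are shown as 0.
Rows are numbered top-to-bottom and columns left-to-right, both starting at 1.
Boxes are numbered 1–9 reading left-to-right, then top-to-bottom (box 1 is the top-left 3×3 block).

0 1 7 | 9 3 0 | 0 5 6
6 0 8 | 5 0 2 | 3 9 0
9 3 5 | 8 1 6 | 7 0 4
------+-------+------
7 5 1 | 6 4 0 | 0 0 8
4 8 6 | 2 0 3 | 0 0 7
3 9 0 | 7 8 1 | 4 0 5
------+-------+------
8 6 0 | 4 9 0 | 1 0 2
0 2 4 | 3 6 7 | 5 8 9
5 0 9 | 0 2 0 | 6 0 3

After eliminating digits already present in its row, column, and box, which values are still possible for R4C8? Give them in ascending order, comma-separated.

Row 4 already contains {1, 4, 5, 6, 7, 8}.
Column 8 already contains {5, 8, 9}.
Its 3×3 block (box 6) already contains {4, 5, 7, 8}.
Removing those from 1–9 leaves {2, 3} as the candidates for R4C8.

2,3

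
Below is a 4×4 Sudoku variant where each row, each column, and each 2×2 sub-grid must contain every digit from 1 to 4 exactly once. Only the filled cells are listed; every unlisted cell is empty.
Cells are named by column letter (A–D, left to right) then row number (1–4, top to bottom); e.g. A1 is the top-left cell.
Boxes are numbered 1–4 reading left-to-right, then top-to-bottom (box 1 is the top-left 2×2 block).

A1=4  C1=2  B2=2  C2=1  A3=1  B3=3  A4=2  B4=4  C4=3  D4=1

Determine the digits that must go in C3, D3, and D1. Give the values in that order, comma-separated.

For C3:
  Row 3 already contains {1, 3}.
  Column C already contains {1, 2, 3}.
  Its 2×2 block (box 4) already contains {1, 3}.
  The only value from 1–4 not eliminated is 4, so C3 = 4.
For D3:
  Consider where 2 can go in column D.
  D1 is out (row 1 already has a 2).
  D2 is out (row 2 already has a 2).
  So the only cell in column D that can hold 2 is D3.
  So D3 = 2.
For D1:
  Row 1 already contains {2, 4}.
  Column D already contains {1}.
  Its 2×2 block (box 2) already contains {1, 2}.
  The only value from 1–4 not eliminated is 3, so D1 = 3.

4,2,3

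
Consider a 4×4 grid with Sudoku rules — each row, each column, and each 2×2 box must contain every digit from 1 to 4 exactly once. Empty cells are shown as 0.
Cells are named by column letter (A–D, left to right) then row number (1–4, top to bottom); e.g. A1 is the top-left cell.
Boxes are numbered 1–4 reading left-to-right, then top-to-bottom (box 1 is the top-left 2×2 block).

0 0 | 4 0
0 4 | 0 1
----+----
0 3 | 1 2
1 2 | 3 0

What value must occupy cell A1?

Cell A1 itself could take any of {2, 3} by direct elimination.
Consider where 2 can go in row 1.
B1 is out (column B already has a 2).
D1 is out (column D already has a 2).
So the only cell in row 1 that can hold 2 is A1.
Therefore A1 = 2.

2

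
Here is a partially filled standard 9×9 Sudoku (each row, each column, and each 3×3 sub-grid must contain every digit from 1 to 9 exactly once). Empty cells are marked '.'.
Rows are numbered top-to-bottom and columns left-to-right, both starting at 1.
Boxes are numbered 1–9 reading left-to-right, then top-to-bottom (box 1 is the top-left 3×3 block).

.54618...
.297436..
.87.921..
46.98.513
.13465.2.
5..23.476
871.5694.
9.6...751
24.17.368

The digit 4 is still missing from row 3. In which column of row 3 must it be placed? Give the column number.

Consider where 4 can go in row 3.
r3c1 is out (column 1 already has a 4).
r3c4 is out (column 4 already has a 4).
r3c8 is out (column 8 already has a 4).
So the only cell in row 3 that can hold 4 is r3c9.
That is column 9.

9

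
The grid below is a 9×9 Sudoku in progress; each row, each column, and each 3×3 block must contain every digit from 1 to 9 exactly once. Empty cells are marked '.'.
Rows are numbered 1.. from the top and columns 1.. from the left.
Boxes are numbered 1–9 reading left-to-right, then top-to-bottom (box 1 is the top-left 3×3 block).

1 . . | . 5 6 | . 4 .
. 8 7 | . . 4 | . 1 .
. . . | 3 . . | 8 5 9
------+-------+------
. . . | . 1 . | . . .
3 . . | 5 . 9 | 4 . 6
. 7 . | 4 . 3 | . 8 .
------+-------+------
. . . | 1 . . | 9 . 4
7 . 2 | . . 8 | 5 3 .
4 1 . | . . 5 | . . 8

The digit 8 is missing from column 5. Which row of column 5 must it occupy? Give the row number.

Consider where 8 can go in column 5.
row 2, column 5 is out (row 2 already has a 8). row 3, column 5 is out (row 3 already has a 8). row 6, column 5 is out (row 6 already has a 8). row 7, column 5 is out (box 8 already has a 8). The remaining empty cells in column 5 are similarly blocked.
So the only cell in column 5 that can hold 8 is row 5, column 5.
That is row 5.

5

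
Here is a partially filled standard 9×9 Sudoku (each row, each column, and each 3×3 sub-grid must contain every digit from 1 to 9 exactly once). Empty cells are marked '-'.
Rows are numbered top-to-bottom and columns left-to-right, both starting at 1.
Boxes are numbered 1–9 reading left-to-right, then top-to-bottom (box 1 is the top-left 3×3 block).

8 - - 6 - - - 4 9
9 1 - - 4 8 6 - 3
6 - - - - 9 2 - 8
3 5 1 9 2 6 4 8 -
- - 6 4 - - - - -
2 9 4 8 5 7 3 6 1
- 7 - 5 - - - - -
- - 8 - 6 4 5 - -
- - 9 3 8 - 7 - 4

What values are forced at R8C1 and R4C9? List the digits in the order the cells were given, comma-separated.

1,7

For R8C1:
  Row 8 already contains {4, 5, 6, 8}.
  Column 1 already contains {2, 3, 6, 8, 9}.
  Its 3×3 block (box 7) already contains {7, 8, 9}.
  The only value from 1–9 not eliminated is 1, so R8C1 = 1.
For R4C9:
  Row 4 already contains {1, 2, 3, 4, 5, 6, 8, 9}.
  Column 9 already contains {1, 3, 4, 8, 9}.
  Its 3×3 block (box 6) already contains {1, 3, 4, 6, 8}.
  The only value from 1–9 not eliminated is 7, so R4C9 = 7.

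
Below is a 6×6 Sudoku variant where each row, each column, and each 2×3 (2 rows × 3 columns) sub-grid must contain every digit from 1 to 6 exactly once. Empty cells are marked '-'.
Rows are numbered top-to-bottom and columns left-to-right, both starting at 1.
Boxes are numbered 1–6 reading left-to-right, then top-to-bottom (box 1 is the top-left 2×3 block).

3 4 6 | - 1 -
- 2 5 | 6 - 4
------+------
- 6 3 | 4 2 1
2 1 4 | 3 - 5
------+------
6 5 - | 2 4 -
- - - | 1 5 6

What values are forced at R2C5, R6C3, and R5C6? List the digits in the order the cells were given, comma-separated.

For R2C5:
  Row 2 already contains {2, 4, 5, 6}.
  Column 5 already contains {1, 2, 4, 5}.
  Its 2×3 block (box 2) already contains {1, 4, 6}.
  The only value from 1–6 not eliminated is 3, so R2C5 = 3.
For R6C3:
  Row 6 already contains {1, 5, 6}.
  Column 3 already contains {3, 4, 5, 6}.
  Its 2×3 block (box 5) already contains {5, 6}.
  The only value from 1–6 not eliminated is 2, so R6C3 = 2.
For R5C6:
  Row 5 already contains {2, 4, 5, 6}.
  Column 6 already contains {1, 4, 5, 6}.
  Its 2×3 block (box 6) already contains {1, 2, 4, 5, 6}.
  The only value from 1–6 not eliminated is 3, so R5C6 = 3.

3,2,3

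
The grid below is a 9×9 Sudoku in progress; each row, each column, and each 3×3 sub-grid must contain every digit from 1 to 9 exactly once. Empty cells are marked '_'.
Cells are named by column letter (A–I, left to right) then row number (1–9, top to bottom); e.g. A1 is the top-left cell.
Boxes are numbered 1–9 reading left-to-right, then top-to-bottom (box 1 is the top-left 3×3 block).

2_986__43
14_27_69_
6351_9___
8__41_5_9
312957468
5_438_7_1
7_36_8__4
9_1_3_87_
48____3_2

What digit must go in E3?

Row 3 already contains {1, 3, 5, 6, 9}.
Column E already contains {1, 3, 5, 6, 7, 8}.
Its 3×3 block (box 2) already contains {1, 2, 6, 7, 8, 9}.
The only value from 1–9 not eliminated is 4, so E3 = 4.

4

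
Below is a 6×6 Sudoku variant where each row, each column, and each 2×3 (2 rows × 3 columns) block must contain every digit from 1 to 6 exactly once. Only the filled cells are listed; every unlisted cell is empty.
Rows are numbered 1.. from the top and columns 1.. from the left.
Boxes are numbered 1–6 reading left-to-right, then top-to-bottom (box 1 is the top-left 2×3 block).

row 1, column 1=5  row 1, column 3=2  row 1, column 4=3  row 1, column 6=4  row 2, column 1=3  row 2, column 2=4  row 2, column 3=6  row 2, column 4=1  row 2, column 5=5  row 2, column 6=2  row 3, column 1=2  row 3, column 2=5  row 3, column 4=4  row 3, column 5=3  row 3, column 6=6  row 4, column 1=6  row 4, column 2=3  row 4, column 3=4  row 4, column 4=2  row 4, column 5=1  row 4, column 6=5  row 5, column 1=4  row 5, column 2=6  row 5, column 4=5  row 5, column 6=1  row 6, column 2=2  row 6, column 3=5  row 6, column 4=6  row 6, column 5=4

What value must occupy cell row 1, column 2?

Row 1 already contains {2, 3, 4, 5}.
Column 2 already contains {2, 3, 4, 5, 6}.
Its 2×3 block (box 1) already contains {2, 3, 4, 5, 6}.
The only value from 1–6 not eliminated is 1, so row 1, column 2 = 1.

1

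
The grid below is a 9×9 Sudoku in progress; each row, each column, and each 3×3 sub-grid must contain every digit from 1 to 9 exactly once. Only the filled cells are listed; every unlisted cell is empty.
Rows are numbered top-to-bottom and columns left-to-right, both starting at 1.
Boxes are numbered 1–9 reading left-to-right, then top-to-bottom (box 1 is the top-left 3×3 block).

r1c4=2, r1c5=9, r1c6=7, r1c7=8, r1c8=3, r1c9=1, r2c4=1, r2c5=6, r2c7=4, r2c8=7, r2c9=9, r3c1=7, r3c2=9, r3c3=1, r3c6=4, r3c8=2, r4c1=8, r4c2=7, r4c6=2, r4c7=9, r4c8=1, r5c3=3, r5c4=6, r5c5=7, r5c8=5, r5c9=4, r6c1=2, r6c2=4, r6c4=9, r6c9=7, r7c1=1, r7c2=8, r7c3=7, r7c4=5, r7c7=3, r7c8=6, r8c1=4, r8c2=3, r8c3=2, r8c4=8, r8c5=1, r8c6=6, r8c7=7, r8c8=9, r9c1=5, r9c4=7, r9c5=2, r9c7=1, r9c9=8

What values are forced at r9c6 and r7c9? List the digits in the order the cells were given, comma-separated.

For r9c6:
  Consider where 3 can go in box 8.
  r7c5 is out (row 7 already has a 3).
  r7c6 is out (row 7 already has a 3).
  So the only cell in box 8 that can hold 3 is r9c6.
  So r9c6 = 3.
For r7c9:
  Row 7 already contains {1, 3, 5, 6, 7, 8}.
  Column 9 already contains {1, 4, 7, 8, 9}.
  Its 3×3 block (box 9) already contains {1, 3, 6, 7, 8, 9}.
  The only value from 1–9 not eliminated is 2, so r7c9 = 2.

3,2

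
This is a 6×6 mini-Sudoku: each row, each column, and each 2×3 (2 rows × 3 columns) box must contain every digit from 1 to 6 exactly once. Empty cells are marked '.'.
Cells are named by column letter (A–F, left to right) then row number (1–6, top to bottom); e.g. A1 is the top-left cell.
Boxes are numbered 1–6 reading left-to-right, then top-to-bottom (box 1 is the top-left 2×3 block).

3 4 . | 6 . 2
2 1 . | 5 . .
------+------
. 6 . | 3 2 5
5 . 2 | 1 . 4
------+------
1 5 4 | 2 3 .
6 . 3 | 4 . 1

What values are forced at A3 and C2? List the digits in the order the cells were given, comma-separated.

4,6

For A3:
  Row 3 already contains {2, 3, 5, 6}.
  Column A already contains {1, 2, 3, 5, 6}.
  Its 2×3 block (box 3) already contains {2, 5, 6}.
  The only value from 1–6 not eliminated is 4, so A3 = 4.
For C2:
  Row 2 already contains {1, 2, 5}.
  Column C already contains {2, 3, 4}.
  Its 2×3 block (box 1) already contains {1, 2, 3, 4}.
  The only value from 1–6 not eliminated is 6, so C2 = 6.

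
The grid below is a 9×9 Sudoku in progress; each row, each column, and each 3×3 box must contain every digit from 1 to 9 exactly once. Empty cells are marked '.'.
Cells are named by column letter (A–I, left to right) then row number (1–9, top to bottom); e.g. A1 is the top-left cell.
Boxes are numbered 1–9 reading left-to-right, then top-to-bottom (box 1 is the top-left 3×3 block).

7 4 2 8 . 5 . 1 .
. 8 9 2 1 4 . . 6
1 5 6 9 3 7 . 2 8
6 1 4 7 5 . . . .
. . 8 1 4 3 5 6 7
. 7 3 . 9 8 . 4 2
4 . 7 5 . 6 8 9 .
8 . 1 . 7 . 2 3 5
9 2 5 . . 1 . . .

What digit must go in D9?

Cell D9 itself could take any of {3, 4} by direct elimination.
Consider where 3 can go in box 8.
E7 is out (column E already has a 3).
D8 is out (row 8 already has a 3).
F8 is out (row 8 already has a 3).
E9 is out (column E already has a 3).
So the only cell in box 8 that can hold 3 is D9.
Therefore D9 = 3.

3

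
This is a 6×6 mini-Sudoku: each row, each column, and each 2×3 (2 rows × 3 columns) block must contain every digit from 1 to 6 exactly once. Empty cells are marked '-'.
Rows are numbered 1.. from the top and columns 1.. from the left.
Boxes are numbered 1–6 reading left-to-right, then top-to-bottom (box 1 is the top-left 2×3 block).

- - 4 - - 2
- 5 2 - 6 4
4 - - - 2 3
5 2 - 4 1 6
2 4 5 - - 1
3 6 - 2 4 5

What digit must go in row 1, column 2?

Cell row 1, column 2 itself could take any of {1, 3} by direct elimination.
Consider where 3 can go in column 2.
row 3, column 2 is out (row 3 already has a 3).
So the only cell in column 2 that can hold 3 is row 1, column 2.
Therefore row 1, column 2 = 3.

3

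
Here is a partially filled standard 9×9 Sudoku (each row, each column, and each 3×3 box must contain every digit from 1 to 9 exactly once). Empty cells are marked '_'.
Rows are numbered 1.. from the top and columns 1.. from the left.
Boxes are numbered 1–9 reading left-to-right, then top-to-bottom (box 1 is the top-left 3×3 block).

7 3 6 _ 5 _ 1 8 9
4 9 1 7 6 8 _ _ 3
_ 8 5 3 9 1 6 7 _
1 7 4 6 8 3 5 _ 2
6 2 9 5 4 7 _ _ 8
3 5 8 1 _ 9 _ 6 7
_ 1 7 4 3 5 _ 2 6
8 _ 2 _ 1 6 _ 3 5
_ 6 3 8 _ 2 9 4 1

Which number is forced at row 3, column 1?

Row 3 already contains {1, 3, 5, 6, 7, 8, 9}.
Column 1 already contains {1, 3, 4, 6, 7, 8}.
Its 3×3 block (box 1) already contains {1, 3, 4, 5, 6, 7, 8, 9}.
The only value from 1–9 not eliminated is 2, so row 3, column 1 = 2.

2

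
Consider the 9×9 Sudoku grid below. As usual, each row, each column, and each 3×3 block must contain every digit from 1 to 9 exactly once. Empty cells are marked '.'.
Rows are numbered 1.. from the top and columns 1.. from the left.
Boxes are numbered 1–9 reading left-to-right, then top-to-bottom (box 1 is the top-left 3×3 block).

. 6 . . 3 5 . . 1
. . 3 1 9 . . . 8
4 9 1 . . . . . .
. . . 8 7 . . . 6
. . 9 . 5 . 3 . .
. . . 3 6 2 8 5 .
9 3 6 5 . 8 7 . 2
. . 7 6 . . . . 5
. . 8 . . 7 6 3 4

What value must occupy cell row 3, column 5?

8

Cell row 3, column 5 itself could take any of {2, 8} by direct elimination.
Consider where 8 can go in column 5.
row 7, column 5 is out (row 7 already has a 8).
row 8, column 5 is out (box 8 already has a 8).
row 9, column 5 is out (row 9 already has a 8).
So the only cell in column 5 that can hold 8 is row 3, column 5.
Therefore row 3, column 5 = 8.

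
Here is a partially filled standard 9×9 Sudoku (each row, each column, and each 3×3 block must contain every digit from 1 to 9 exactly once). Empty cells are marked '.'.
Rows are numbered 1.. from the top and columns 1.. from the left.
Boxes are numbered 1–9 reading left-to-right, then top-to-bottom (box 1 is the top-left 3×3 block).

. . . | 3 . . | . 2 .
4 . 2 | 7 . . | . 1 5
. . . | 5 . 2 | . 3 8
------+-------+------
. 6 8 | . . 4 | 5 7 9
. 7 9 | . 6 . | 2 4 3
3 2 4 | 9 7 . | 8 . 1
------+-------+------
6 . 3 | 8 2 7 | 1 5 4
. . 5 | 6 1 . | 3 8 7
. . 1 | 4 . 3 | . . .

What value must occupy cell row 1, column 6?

1

Cell row 1, column 6 itself could take any of {1, 6, 8, 9} by direct elimination.
Consider where 1 can go in box 2.
row 1, column 5 is out (column 5 already has a 1).
row 2, column 5 is out (row 2 already has a 1).
row 2, column 6 is out (row 2 already has a 1).
row 3, column 5 is out (column 5 already has a 1).
So the only cell in box 2 that can hold 1 is row 1, column 6.
Therefore row 1, column 6 = 1.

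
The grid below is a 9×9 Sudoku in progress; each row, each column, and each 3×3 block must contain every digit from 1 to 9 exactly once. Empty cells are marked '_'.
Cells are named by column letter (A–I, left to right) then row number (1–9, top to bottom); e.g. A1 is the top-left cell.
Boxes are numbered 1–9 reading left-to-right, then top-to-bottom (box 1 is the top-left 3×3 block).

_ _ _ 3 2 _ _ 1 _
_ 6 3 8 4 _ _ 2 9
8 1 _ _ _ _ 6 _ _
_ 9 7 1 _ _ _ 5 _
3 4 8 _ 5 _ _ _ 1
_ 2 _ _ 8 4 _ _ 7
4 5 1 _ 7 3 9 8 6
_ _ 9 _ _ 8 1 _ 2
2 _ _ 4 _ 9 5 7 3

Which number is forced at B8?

Cell B8 itself could take any of {3, 7} by direct elimination.
Consider where 3 can go in column B.
B1 is out (row 1 already has a 3).
B9 is out (row 9 already has a 3).
So the only cell in column B that can hold 3 is B8.
Therefore B8 = 3.

3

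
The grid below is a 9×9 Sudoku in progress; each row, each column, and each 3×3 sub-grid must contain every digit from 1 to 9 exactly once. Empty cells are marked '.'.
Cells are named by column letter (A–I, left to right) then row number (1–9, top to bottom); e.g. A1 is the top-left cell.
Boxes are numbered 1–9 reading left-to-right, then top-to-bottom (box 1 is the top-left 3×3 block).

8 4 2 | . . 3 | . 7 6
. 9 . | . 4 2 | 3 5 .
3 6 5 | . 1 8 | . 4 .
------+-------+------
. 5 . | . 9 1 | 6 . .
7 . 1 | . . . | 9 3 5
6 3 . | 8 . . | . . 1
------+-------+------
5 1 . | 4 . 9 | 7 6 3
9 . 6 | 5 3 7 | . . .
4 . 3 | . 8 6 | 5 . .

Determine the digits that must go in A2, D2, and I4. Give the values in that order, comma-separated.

1,6,7

For A2:
  Row 2 already contains {2, 3, 4, 5, 9}.
  Column A already contains {3, 4, 5, 6, 7, 8, 9}.
  Its 3×3 block (box 1) already contains {2, 3, 4, 5, 6, 8, 9}.
  The only value from 1–9 not eliminated is 1, so A2 = 1.
For D2:
  Consider where 6 can go in box 2.
  D1 is out (row 1 already has a 6).
  E1 is out (row 1 already has a 6).
  D3 is out (row 3 already has a 6).
  So the only cell in box 2 that can hold 6 is D2.
  So D2 = 6.
For I4:
  Consider where 7 can go in column I.
  I2 is out (box 3 already has a 7).
  I3 is out (box 3 already has a 7).
  I8 is out (row 8 already has a 7).
  I9 is out (box 9 already has a 7).
  So the only cell in column I that can hold 7 is I4.
  So I4 = 7.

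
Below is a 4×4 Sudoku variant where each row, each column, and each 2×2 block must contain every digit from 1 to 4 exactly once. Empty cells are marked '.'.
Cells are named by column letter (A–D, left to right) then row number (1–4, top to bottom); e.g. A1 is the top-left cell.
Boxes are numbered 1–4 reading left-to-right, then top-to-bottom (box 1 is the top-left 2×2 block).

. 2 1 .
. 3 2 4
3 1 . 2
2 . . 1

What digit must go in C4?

Cell C4 itself could take any of {3, 4} by direct elimination.
Consider where 3 can go in column C.
C3 is out (row 3 already has a 3).
So the only cell in column C that can hold 3 is C4.
Therefore C4 = 3.

3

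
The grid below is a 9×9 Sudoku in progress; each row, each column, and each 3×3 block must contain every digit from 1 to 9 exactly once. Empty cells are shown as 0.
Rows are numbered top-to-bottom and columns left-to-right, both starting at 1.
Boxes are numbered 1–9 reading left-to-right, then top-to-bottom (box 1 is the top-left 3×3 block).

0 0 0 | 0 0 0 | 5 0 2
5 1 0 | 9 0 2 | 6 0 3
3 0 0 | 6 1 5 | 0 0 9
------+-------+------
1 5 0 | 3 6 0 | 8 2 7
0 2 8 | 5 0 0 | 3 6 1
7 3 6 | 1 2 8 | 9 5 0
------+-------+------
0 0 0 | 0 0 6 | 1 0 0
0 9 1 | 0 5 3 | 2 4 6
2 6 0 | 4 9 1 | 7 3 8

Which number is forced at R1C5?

Cell R1C5 itself could take any of {3, 4, 7, 8} by direct elimination.
Consider where 3 can go in box 2.
R1C4 is out (column 4 already has a 3).
R1C6 is out (column 6 already has a 3).
R2C5 is out (row 2 already has a 3).
So the only cell in box 2 that can hold 3 is R1C5.
Therefore R1C5 = 3.

3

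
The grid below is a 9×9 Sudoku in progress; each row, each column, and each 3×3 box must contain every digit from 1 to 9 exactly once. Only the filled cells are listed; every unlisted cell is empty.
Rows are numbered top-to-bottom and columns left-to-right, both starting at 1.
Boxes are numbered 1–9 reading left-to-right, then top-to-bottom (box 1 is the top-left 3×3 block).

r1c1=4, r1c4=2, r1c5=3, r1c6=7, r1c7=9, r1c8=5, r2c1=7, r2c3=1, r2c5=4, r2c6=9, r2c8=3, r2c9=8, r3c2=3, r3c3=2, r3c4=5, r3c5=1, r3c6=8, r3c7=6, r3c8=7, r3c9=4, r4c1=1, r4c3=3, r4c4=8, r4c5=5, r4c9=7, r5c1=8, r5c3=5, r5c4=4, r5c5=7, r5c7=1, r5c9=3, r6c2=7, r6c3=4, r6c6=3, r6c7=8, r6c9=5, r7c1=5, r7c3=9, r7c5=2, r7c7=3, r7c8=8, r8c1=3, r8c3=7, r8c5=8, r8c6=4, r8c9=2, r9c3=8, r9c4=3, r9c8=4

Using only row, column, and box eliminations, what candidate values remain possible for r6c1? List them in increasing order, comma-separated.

2,6,9

Row 6 already contains {3, 4, 5, 7, 8}.
Column 1 already contains {1, 3, 4, 5, 7, 8}.
Its 3×3 block (box 4) already contains {1, 3, 4, 5, 7, 8}.
Removing those from 1–9 leaves {2, 6, 9} as the candidates for r6c1.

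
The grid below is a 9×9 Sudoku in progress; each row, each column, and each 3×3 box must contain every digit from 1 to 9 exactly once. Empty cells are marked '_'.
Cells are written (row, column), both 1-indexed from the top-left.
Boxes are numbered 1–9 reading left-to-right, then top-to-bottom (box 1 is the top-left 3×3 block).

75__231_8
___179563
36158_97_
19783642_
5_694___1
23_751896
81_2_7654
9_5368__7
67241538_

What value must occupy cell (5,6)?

Row 5 already contains {1, 4, 5, 6, 9}.
Column 6 already contains {1, 3, 5, 6, 7, 8, 9}.
Its 3×3 block (box 5) already contains {1, 3, 4, 5, 6, 7, 8, 9}.
The only value from 1–9 not eliminated is 2, so (5,6) = 2.

2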